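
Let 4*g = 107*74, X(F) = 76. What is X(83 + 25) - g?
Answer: -3807/2 ≈ -1903.5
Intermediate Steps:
g = 3959/2 (g = (107*74)/4 = (¼)*7918 = 3959/2 ≈ 1979.5)
X(83 + 25) - g = 76 - 1*3959/2 = 76 - 3959/2 = -3807/2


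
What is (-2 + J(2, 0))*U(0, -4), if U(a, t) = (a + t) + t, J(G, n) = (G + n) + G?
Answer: -16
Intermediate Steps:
J(G, n) = n + 2*G
U(a, t) = a + 2*t
(-2 + J(2, 0))*U(0, -4) = (-2 + (0 + 2*2))*(0 + 2*(-4)) = (-2 + (0 + 4))*(0 - 8) = (-2 + 4)*(-8) = 2*(-8) = -16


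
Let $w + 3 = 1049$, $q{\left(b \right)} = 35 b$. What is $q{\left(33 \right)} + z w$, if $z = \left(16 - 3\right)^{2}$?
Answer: $177929$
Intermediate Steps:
$z = 169$ ($z = 13^{2} = 169$)
$w = 1046$ ($w = -3 + 1049 = 1046$)
$q{\left(33 \right)} + z w = 35 \cdot 33 + 169 \cdot 1046 = 1155 + 176774 = 177929$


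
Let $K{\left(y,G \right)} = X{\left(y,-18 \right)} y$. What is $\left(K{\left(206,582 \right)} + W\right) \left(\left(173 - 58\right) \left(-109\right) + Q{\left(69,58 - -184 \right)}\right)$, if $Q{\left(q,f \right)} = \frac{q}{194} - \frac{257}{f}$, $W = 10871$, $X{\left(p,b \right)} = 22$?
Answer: $- \frac{2266267803755}{11737} \approx -1.9309 \cdot 10^{8}$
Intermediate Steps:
$K{\left(y,G \right)} = 22 y$
$Q{\left(q,f \right)} = - \frac{257}{f} + \frac{q}{194}$ ($Q{\left(q,f \right)} = q \frac{1}{194} - \frac{257}{f} = \frac{q}{194} - \frac{257}{f} = - \frac{257}{f} + \frac{q}{194}$)
$\left(K{\left(206,582 \right)} + W\right) \left(\left(173 - 58\right) \left(-109\right) + Q{\left(69,58 - -184 \right)}\right) = \left(22 \cdot 206 + 10871\right) \left(\left(173 - 58\right) \left(-109\right) + \left(- \frac{257}{58 - -184} + \frac{1}{194} \cdot 69\right)\right) = \left(4532 + 10871\right) \left(115 \left(-109\right) + \left(- \frac{257}{58 + 184} + \frac{69}{194}\right)\right) = 15403 \left(-12535 + \left(- \frac{257}{242} + \frac{69}{194}\right)\right) = 15403 \left(-12535 - \frac{8290}{11737}\right) = 15403 \left(- \frac{147131585}{11737}\right) = - \frac{2266267803755}{11737}$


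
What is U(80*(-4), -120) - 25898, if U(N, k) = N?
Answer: -26218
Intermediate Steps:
U(80*(-4), -120) - 25898 = 80*(-4) - 25898 = -320 - 25898 = -26218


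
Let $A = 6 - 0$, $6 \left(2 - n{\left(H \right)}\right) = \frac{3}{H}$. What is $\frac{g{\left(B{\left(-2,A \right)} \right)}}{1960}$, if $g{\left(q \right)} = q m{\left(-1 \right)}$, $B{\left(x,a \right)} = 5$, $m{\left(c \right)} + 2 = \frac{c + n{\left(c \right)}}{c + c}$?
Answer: $- \frac{11}{1568} \approx -0.0070153$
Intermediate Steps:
$n{\left(H \right)} = 2 - \frac{1}{2 H}$ ($n{\left(H \right)} = 2 - \frac{3 \frac{1}{H}}{6} = 2 - \frac{1}{2 H}$)
$m{\left(c \right)} = -2 + \frac{2 + c - \frac{1}{2 c}}{2 c}$ ($m{\left(c \right)} = -2 + \frac{c + \left(2 - \frac{1}{2 c}\right)}{c + c} = -2 + \frac{2 + c - \frac{1}{2 c}}{2 c}$)
$A = 6$ ($A = 6 + 0 = 6$)
$g{\left(q \right)} = - \frac{11 q}{4}$ ($g{\left(q \right)} = q \left(- \frac{3}{2} + \frac{1}{-1} - \frac{1}{4 \cdot 1}\right) = q \left(- \frac{3}{2} - 1 - \frac{1}{4}\right) = q \left(- \frac{11}{4}\right) = - \frac{11 q}{4}$)
$\frac{g{\left(B{\left(-2,A \right)} \right)}}{1960} = \frac{\left(- \frac{11}{4}\right) 5}{1960} = \left(- \frac{55}{4}\right) \frac{1}{1960} = - \frac{11}{1568}$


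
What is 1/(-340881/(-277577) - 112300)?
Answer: -277577/31171556219 ≈ -8.9048e-6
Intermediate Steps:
1/(-340881/(-277577) - 112300) = 1/(-340881*(-1/277577) - 112300) = 1/(340881/277577 - 112300) = 1/(-31171556219/277577) = -277577/31171556219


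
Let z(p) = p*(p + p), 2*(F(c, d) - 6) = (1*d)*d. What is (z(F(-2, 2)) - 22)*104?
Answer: 11024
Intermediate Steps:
F(c, d) = 6 + d²/2 (F(c, d) = 6 + ((1*d)*d)/2 = 6 + (d*d)/2 = 6 + d²/2)
z(p) = 2*p² (z(p) = p*(2*p) = 2*p²)
(z(F(-2, 2)) - 22)*104 = (2*(6 + (½)*2²)² - 22)*104 = (2*(6 + (½)*4)² - 22)*104 = (2*(6 + 2)² - 22)*104 = (2*8² - 22)*104 = (2*64 - 22)*104 = (128 - 22)*104 = 106*104 = 11024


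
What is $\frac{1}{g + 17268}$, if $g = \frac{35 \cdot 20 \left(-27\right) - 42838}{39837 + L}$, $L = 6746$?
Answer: $\frac{46583}{804333506} \approx 5.7915 \cdot 10^{-5}$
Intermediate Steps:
$g = - \frac{61738}{46583}$ ($g = \frac{35 \cdot 20 \left(-27\right) - 42838}{39837 + 6746} = \frac{700 \left(-27\right) - 42838}{46583} = \left(-18900 - 42838\right) \frac{1}{46583} = \left(-61738\right) \frac{1}{46583} = - \frac{61738}{46583} \approx -1.3253$)
$\frac{1}{g + 17268} = \frac{1}{- \frac{61738}{46583} + 17268} = \frac{1}{\frac{804333506}{46583}} = \frac{46583}{804333506}$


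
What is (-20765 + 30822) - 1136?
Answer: 8921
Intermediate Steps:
(-20765 + 30822) - 1136 = 10057 - 1136 = 8921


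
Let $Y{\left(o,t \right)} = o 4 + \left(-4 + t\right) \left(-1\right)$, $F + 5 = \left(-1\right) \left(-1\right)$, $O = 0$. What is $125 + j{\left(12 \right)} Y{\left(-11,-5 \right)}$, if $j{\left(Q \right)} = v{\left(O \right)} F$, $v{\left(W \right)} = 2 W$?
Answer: $125$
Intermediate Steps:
$F = -4$ ($F = -5 - -1 = -5 + 1 = -4$)
$Y{\left(o,t \right)} = 4 - t + 4 o$ ($Y{\left(o,t \right)} = 4 o - \left(-4 + t\right) = 4 - t + 4 o$)
$j{\left(Q \right)} = 0$ ($j{\left(Q \right)} = 2 \cdot 0 \left(-4\right) = 0 \left(-4\right) = 0$)
$125 + j{\left(12 \right)} Y{\left(-11,-5 \right)} = 125 + 0 \left(4 - -5 + 4 \left(-11\right)\right) = 125 + 0 \left(4 + 5 - 44\right) = 125 + 0 \left(-35\right) = 125 + 0 = 125$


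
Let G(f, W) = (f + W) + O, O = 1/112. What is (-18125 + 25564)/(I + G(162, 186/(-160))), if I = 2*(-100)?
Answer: -2082920/10963 ≈ -190.00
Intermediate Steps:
O = 1/112 ≈ 0.0089286
I = -200
G(f, W) = 1/112 + W + f (G(f, W) = (f + W) + 1/112 = (W + f) + 1/112 = 1/112 + W + f)
(-18125 + 25564)/(I + G(162, 186/(-160))) = (-18125 + 25564)/(-200 + (1/112 + 186/(-160) + 162)) = 7439/(-200 + (1/112 + 186*(-1/160) + 162)) = 7439/(-200 + (1/112 - 93/80 + 162)) = 7439/(-200 + 45037/280) = 7439/(-10963/280) = 7439*(-280/10963) = -2082920/10963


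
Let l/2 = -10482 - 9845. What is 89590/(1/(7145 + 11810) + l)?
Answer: -1698178450/770596569 ≈ -2.2037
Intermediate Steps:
l = -40654 (l = 2*(-10482 - 9845) = 2*(-20327) = -40654)
89590/(1/(7145 + 11810) + l) = 89590/(1/(7145 + 11810) - 40654) = 89590/(1/18955 - 40654) = 89590/(-770596569/18955) = 89590*(-18955/770596569) = -1698178450/770596569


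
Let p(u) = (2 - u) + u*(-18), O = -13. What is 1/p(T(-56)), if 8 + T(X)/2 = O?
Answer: 1/800 ≈ 0.0012500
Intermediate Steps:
T(X) = -42 (T(X) = -16 + 2*(-13) = -16 - 26 = -42)
p(u) = 2 - 19*u (p(u) = (2 - u) - 18*u = 2 - 19*u)
1/p(T(-56)) = 1/(2 - 19*(-42)) = 1/(2 + 798) = 1/800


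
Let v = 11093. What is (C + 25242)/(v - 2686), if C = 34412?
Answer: 8522/1201 ≈ 7.0958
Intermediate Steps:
(C + 25242)/(v - 2686) = (34412 + 25242)/(11093 - 2686) = 59654/8407 = 59654*(1/8407) = 8522/1201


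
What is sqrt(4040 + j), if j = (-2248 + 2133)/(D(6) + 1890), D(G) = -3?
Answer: sqrt(14385289755)/1887 ≈ 63.561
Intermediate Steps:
j = -115/1887 (j = (-2248 + 2133)/(-3 + 1890) = -115/1887 ≈ -0.060943)
sqrt(4040 + j) = sqrt(4040 - 115/1887) = sqrt(7623365/1887) = sqrt(14385289755)/1887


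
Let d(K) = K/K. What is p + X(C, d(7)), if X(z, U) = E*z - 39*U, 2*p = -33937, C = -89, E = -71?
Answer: -21377/2 ≈ -10689.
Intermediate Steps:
p = -33937/2 (p = (½)*(-33937) = -33937/2 ≈ -16969.)
d(K) = 1
X(z, U) = -71*z - 39*U
p + X(C, d(7)) = -33937/2 + (-71*(-89) - 39*1) = -33937/2 + (6319 - 39) = -33937/2 + 6280 = -21377/2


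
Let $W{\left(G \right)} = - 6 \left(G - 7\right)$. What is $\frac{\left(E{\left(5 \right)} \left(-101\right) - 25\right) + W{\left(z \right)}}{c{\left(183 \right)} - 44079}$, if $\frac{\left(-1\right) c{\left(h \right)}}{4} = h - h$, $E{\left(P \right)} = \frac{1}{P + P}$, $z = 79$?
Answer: $\frac{1557}{146930} \approx 0.010597$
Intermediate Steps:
$E{\left(P \right)} = \frac{1}{2 P}$
$W{\left(G \right)} = 42 - 6 G$ ($W{\left(G \right)} = - 6 \left(-7 + G\right) = 42 - 6 G$)
$c{\left(h \right)} = 0$ ($c{\left(h \right)} = - 4 \left(h - h\right) = \left(-4\right) 0 = 0$)
$\frac{\left(E{\left(5 \right)} \left(-101\right) - 25\right) + W{\left(z \right)}}{c{\left(183 \right)} - 44079} = \frac{\left(\frac{1}{2 \cdot 5} \left(-101\right) - 25\right) + \left(42 - 474\right)}{0 - 44079} = \frac{\left(\frac{1}{2} \cdot \frac{1}{5} \left(-101\right) - 25\right) + \left(42 - 474\right)}{-44079} = \left(\left(\frac{1}{10} \left(-101\right) - 25\right) - 432\right) \left(- \frac{1}{44079}\right) = \left(\left(- \frac{101}{10} - 25\right) - 432\right) \left(- \frac{1}{44079}\right) = \left(- \frac{351}{10} - 432\right) \left(- \frac{1}{44079}\right) = \left(- \frac{4671}{10}\right) \left(- \frac{1}{44079}\right) = \frac{1557}{146930}$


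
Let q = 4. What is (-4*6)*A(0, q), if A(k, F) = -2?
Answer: 48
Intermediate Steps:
(-4*6)*A(0, q) = -4*6*(-2) = -24*(-2) = 48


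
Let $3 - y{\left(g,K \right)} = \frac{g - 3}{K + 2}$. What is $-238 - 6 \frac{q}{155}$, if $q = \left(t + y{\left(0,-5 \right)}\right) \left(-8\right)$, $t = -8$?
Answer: $- \frac{37178}{155} \approx -239.86$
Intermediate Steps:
$y{\left(g,K \right)} = 3 - \frac{-3 + g}{2 + K}$ ($y{\left(g,K \right)} = 3 - \frac{g - 3}{K + 2} = 3 - \frac{-3 + g}{2 + K}$)
$q = 48$ ($q = \left(-8 + \frac{9 - 0 + 3 \left(-5\right)}{2 - 5}\right) \left(-8\right) = \left(-8 + \frac{9 + 0 - 15}{-3}\right) \left(-8\right) = \left(-8 - -2\right) \left(-8\right) = \left(-8 + 2\right) \left(-8\right) = \left(-6\right) \left(-8\right) = 48$)
$-238 - 6 \frac{q}{155} = -238 - 6 \cdot \frac{48}{155} = -238 - 6 \cdot 48 \cdot \frac{1}{155} = -238 - \frac{288}{155} = - \frac{37178}{155}$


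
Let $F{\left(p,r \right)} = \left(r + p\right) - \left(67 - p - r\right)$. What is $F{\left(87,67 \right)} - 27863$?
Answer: $-27622$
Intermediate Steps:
$F{\left(p,r \right)} = -67 + 2 p + 2 r$ ($F{\left(p,r \right)} = \left(p + r\right) + \left(-67 + p + r\right) = -67 + 2 p + 2 r$)
$F{\left(87,67 \right)} - 27863 = \left(-67 + 2 \cdot 87 + 2 \cdot 67\right) - 27863 = \left(-67 + 174 + 134\right) - 27863 = 241 - 27863 = -27622$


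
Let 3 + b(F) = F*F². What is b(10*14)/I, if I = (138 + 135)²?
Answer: 2743997/74529 ≈ 36.818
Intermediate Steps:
b(F) = -3 + F³ (b(F) = -3 + F*F² = -3 + F³)
I = 74529 (I = 273² = 74529)
b(10*14)/I = (-3 + (10*14)³)/74529 = (-3 + 140³)*(1/74529) = (-3 + 2744000)*(1/74529) = 2743997*(1/74529) = 2743997/74529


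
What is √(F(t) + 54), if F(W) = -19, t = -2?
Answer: √35 ≈ 5.9161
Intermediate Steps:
√(F(t) + 54) = √(-19 + 54) = √35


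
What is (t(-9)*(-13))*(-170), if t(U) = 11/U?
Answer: -24310/9 ≈ -2701.1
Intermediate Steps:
(t(-9)*(-13))*(-170) = ((11/(-9))*(-13))*(-170) = ((11*(-1/9))*(-13))*(-170) = -11/9*(-13)*(-170) = (143/9)*(-170) = -24310/9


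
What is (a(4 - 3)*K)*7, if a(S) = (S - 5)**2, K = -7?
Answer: -784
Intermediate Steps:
a(S) = (-5 + S)**2
(a(4 - 3)*K)*7 = ((-5 + (4 - 3))**2*(-7))*7 = ((-5 + 1)**2*(-7))*7 = ((-4)**2*(-7))*7 = (16*(-7))*7 = -112*7 = -784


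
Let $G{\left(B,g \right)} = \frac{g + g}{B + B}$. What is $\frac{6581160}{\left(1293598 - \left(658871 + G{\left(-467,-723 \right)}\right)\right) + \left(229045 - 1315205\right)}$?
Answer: $- \frac{1536700860}{105409967} \approx -14.578$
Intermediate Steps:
$G{\left(B,g \right)} = \frac{g}{B}$ ($G{\left(B,g \right)} = \frac{2 g}{2 B} = 2 g \frac{1}{2 B} = \frac{g}{B}$)
$\frac{6581160}{\left(1293598 - \left(658871 + G{\left(-467,-723 \right)}\right)\right) + \left(229045 - 1315205\right)} = \frac{6581160}{\left(1293598 - \left(658871 - \frac{723}{-467}\right)\right) + \left(229045 - 1315205\right)} = \frac{6581160}{\left(1293598 - \left(658871 - - \frac{723}{467}\right)\right) + \left(229045 - 1315205\right)} = \frac{6581160}{\left(1293598 - \frac{307693480}{467}\right) - 1086160} = \frac{6581160}{\frac{296416786}{467} - 1086160} = \frac{6581160}{- \frac{210819934}{467}} = 6581160 \left(- \frac{467}{210819934}\right) = - \frac{1536700860}{105409967}$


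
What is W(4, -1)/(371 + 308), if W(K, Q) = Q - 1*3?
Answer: -4/679 ≈ -0.0058910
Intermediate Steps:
W(K, Q) = -3 + Q (W(K, Q) = Q - 3 = -3 + Q)
W(4, -1)/(371 + 308) = (-3 - 1)/(371 + 308) = -4/679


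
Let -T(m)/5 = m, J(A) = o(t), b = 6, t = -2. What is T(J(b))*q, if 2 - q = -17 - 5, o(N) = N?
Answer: 240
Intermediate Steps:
J(A) = -2
q = 24 (q = 2 - (-17 - 5) = 2 - 1*(-22) = 2 + 22 = 24)
T(m) = -5*m
T(J(b))*q = -5*(-2)*24 = 10*24 = 240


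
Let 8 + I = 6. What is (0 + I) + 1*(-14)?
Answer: -16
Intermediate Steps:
I = -2 (I = -8 + 6 = -2)
(0 + I) + 1*(-14) = (0 - 2) + 1*(-14) = -2 - 14 = -16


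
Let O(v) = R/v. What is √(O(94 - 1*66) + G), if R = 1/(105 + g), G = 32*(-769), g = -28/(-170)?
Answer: 3*I*√873919980103/17878 ≈ 156.87*I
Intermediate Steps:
g = 14/85 (g = -28*(-1/170) = 14/85 ≈ 0.16471)
G = -24608
R = 85/8939 (R = 1/(105 + 14/85) = 1/(8939/85) = 85/8939 ≈ 0.0095089)
O(v) = 85/(8939*v)
√(O(94 - 1*66) + G) = √(85/(8939*(94 - 1*66)) - 24608) = √(85/(8939*(94 - 66)) - 24608) = √((85/8939)/28 - 24608) = √((85/8939)*(1/28) - 24608) = √(85/250292 - 24608) = √(-6159185451/250292) = 3*I*√873919980103/17878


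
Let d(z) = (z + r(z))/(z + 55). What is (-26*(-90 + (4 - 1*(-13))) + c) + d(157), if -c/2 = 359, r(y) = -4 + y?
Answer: 125235/106 ≈ 1181.5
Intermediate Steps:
d(z) = (-4 + 2*z)/(55 + z) (d(z) = (z + (-4 + z))/(z + 55) = (-4 + 2*z)/(55 + z))
c = -718 (c = -2*359 = -718)
(-26*(-90 + (4 - 1*(-13))) + c) + d(157) = (-26*(-90 + (4 - 1*(-13))) - 718) + 2*(-2 + 157)/(55 + 157) = (-26*(-90 + (4 + 13)) - 718) + 2*155/212 = (-26*(-90 + 17) - 718) + 2*(1/212)*155 = (-26*(-73) - 718) + 155/106 = (1898 - 718) + 155/106 = 1180 + 155/106 = 125235/106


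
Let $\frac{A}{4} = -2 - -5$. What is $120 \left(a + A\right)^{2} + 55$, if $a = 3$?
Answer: $27055$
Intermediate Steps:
$A = 12$ ($A = 4 \left(-2 - -5\right) = 4 \left(-2 + 5\right) = 4 \cdot 3 = 12$)
$120 \left(a + A\right)^{2} + 55 = 120 \left(3 + 12\right)^{2} + 55 = 120 \cdot 15^{2} + 55 = 120 \cdot 225 + 55 = 27000 + 55 = 27055$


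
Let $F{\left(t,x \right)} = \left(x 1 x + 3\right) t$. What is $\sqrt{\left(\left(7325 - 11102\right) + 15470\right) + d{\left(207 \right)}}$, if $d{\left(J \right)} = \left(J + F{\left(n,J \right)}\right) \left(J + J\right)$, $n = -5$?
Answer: $i \sqrt{88606249} \approx 9413.1 i$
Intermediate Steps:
$F{\left(t,x \right)} = t \left(3 + x^{2}\right)$ ($F{\left(t,x \right)} = \left(x x + 3\right) t = \left(x^{2} + 3\right) t = \left(3 + x^{2}\right) t = t \left(3 + x^{2}\right)$)
$d{\left(J \right)} = 2 J \left(-15 + J - 5 J^{2}\right)$ ($d{\left(J \right)} = \left(J - 5 \left(3 + J^{2}\right)\right) \left(J + J\right) = \left(J - \left(15 + 5 J^{2}\right)\right) 2 J = \left(-15 + J - 5 J^{2}\right) 2 J = 2 J \left(-15 + J - 5 J^{2}\right)$)
$\sqrt{\left(\left(7325 - 11102\right) + 15470\right) + d{\left(207 \right)}} = \sqrt{\left(\left(7325 - 11102\right) + 15470\right) + 2 \cdot 207 \left(-15 + 207 - 5 \cdot 207^{2}\right)} = \sqrt{\left(-3777 + 15470\right) + 2 \cdot 207 \left(-15 + 207 - 214245\right)} = \sqrt{11693 + 2 \cdot 207 \left(-15 + 207 - 214245\right)} = \sqrt{11693 + 2 \cdot 207 \left(-214053\right)} = \sqrt{11693 - 88617942} = \sqrt{-88606249} = i \sqrt{88606249}$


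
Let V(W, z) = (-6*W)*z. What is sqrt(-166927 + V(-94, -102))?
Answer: 11*I*sqrt(1855) ≈ 473.77*I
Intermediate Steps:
V(W, z) = -6*W*z
sqrt(-166927 + V(-94, -102)) = sqrt(-166927 - 6*(-94)*(-102)) = sqrt(-166927 - 57528) = sqrt(-224455) = 11*I*sqrt(1855)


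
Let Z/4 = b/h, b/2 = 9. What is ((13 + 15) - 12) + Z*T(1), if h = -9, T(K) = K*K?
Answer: 8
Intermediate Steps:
T(K) = K**2
b = 18 (b = 2*9 = 18)
Z = -8 (Z = 4*(18/(-9)) = 4*(18*(-1/9)) = 4*(-2) = -8)
((13 + 15) - 12) + Z*T(1) = ((13 + 15) - 12) - 8*1**2 = (28 - 12) - 8*1 = 16 - 8 = 8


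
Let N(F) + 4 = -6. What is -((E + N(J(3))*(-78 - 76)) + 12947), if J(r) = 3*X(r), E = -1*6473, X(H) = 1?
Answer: -8014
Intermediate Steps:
E = -6473
J(r) = 3 (J(r) = 3*1 = 3)
N(F) = -10 (N(F) = -4 - 6 = -10)
-((E + N(J(3))*(-78 - 76)) + 12947) = -((-6473 - 10*(-78 - 76)) + 12947) = -((-6473 - 10*(-154)) + 12947) = -((-6473 + 1540) + 12947) = -(-4933 + 12947) = -1*8014 = -8014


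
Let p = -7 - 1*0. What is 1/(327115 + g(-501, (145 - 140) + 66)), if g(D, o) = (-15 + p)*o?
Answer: 1/325553 ≈ 3.0717e-6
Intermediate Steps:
p = -7 (p = -7 + 0 = -7)
g(D, o) = -22*o (g(D, o) = (-15 - 7)*o = -22*o)
1/(327115 + g(-501, (145 - 140) + 66)) = 1/(327115 - 22*((145 - 140) + 66)) = 1/(327115 - 22*(5 + 66)) = 1/(327115 - 22*71) = 1/(327115 - 1562) = 1/325553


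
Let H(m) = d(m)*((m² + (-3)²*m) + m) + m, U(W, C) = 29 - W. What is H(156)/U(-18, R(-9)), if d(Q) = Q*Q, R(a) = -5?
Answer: 630205212/47 ≈ 1.3409e+7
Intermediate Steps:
d(Q) = Q²
H(m) = m + m²*(m² + 10*m) (H(m) = m²*((m² + (-3)²*m) + m) + m = m²*((m² + 9*m) + m) + m = m²*(m² + 10*m) + m = m + m²*(m² + 10*m))
H(156)/U(-18, R(-9)) = (156 + 156⁴ + 10*156³)/(29 - 1*(-18)) = (156 + 592240896 + 10*3796416)/(29 + 18) = (156 + 592240896 + 37964160)/47 = 630205212*(1/47) = 630205212/47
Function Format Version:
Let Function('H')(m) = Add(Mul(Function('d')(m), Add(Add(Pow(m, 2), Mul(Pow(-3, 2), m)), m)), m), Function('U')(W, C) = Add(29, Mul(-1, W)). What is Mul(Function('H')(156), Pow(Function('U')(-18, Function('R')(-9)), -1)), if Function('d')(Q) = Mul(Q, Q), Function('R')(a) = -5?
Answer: Rational(630205212, 47) ≈ 1.3409e+7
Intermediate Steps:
Function('d')(Q) = Pow(Q, 2)
Function('H')(m) = Add(m, Mul(Pow(m, 2), Add(Pow(m, 2), Mul(10, m)))) (Function('H')(m) = Add(Mul(Pow(m, 2), Add(Add(Pow(m, 2), Mul(Pow(-3, 2), m)), m)), m) = Add(Mul(Pow(m, 2), Add(Add(Pow(m, 2), Mul(9, m)), m)), m) = Add(Mul(Pow(m, 2), Add(Pow(m, 2), Mul(10, m))), m) = Add(m, Mul(Pow(m, 2), Add(Pow(m, 2), Mul(10, m)))))
Mul(Function('H')(156), Pow(Function('U')(-18, Function('R')(-9)), -1)) = Mul(Add(156, Pow(156, 4), Mul(10, Pow(156, 3))), Pow(Add(29, Mul(-1, -18)), -1)) = Mul(Add(156, 592240896, Mul(10, 3796416)), Pow(Add(29, 18), -1)) = Mul(Add(156, 592240896, 37964160), Pow(47, -1)) = Mul(630205212, Rational(1, 47)) = Rational(630205212, 47)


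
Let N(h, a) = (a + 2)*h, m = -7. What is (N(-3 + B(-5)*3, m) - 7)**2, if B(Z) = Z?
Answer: 6889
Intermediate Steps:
N(h, a) = h*(2 + a) (N(h, a) = (2 + a)*h = h*(2 + a))
(N(-3 + B(-5)*3, m) - 7)**2 = ((-3 - 5*3)*(2 - 7) - 7)**2 = ((-3 - 15)*(-5) - 7)**2 = (-18*(-5) - 7)**2 = (90 - 7)**2 = 83**2 = 6889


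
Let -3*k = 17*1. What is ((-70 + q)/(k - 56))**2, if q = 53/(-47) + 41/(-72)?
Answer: 58865920129/43547342400 ≈ 1.3518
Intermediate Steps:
k = -17/3 ≈ -5.6667
q = -5743/3384 (q = 53*(-1/47) + 41*(-1/72) = -53/47 - 41/72 = -5743/3384 ≈ -1.6971)
((-70 + q)/(k - 56))**2 = ((-70 - 5743/3384)/(-17/3 - 56))**2 = (-242623/(3384*(-185/3)))**2 = (-242623/3384*(-3/185))**2 = (242623/208680)**2 = 58865920129/43547342400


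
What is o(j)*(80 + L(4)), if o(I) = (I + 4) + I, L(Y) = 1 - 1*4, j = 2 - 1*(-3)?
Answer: 1078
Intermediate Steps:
j = 5 (j = 2 + 3 = 5)
L(Y) = -3 (L(Y) = 1 - 4 = -3)
o(I) = 4 + 2*I (o(I) = (4 + I) + I = 4 + 2*I)
o(j)*(80 + L(4)) = (4 + 2*5)*(80 - 3) = (4 + 10)*77 = 14*77 = 1078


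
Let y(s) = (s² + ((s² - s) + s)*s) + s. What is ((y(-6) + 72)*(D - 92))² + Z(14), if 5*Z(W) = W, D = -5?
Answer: 611396834/5 ≈ 1.2228e+8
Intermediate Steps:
Z(W) = W/5
y(s) = s + s² + s³ (y(s) = (s² + s²*s) + s = (s² + s³) + s = s + s² + s³)
((y(-6) + 72)*(D - 92))² + Z(14) = ((-6*(1 - 6 + (-6)²) + 72)*(-5 - 92))² + (⅕)*14 = ((-6*(1 - 6 + 36) + 72)*(-97))² + 14/5 = ((-6*31 + 72)*(-97))² + 14/5 = ((-186 + 72)*(-97))² + 14/5 = (-114*(-97))² + 14/5 = 11058² + 14/5 = 122279364 + 14/5 = 611396834/5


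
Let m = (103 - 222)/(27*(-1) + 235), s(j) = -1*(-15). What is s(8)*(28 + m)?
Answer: 85575/208 ≈ 411.42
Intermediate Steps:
s(j) = 15
m = -119/208 (m = -119/(-27 + 235) = -119/208 ≈ -0.57211)
s(8)*(28 + m) = 15*(28 - 119/208) = 15*(5705/208) = 85575/208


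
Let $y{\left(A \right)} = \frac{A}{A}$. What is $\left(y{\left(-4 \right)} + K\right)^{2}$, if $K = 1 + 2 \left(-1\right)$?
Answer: $0$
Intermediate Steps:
$y{\left(A \right)} = 1$
$K = -1$ ($K = 1 - 2 = -1$)
$\left(y{\left(-4 \right)} + K\right)^{2} = \left(1 - 1\right)^{2} = 0^{2} = 0$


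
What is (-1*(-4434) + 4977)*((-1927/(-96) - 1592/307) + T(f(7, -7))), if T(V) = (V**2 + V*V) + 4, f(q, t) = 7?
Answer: 10806654437/9824 ≈ 1.1000e+6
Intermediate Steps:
T(V) = 4 + 2*V**2 (T(V) = (V**2 + V**2) + 4 = 2*V**2 + 4 = 4 + 2*V**2)
(-1*(-4434) + 4977)*((-1927/(-96) - 1592/307) + T(f(7, -7))) = (-1*(-4434) + 4977)*((-1927/(-96) - 1592/307) + (4 + 2*7**2)) = (4434 + 4977)*((-1927*(-1/96) - 1592*1/307) + (4 + 2*49)) = 9411*((1927/96 - 1592/307) + (4 + 98)) = 9411*(438757/29472 + 102) = 9411*(3444901/29472) = 10806654437/9824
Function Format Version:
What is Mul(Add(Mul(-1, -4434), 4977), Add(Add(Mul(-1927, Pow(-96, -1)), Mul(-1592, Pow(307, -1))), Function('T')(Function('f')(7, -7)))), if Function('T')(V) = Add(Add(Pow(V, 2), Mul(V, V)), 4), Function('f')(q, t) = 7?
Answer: Rational(10806654437, 9824) ≈ 1.1000e+6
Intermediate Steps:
Function('T')(V) = Add(4, Mul(2, Pow(V, 2))) (Function('T')(V) = Add(Add(Pow(V, 2), Pow(V, 2)), 4) = Add(Mul(2, Pow(V, 2)), 4) = Add(4, Mul(2, Pow(V, 2))))
Mul(Add(Mul(-1, -4434), 4977), Add(Add(Mul(-1927, Pow(-96, -1)), Mul(-1592, Pow(307, -1))), Function('T')(Function('f')(7, -7)))) = Mul(Add(Mul(-1, -4434), 4977), Add(Add(Mul(-1927, Pow(-96, -1)), Mul(-1592, Pow(307, -1))), Add(4, Mul(2, Pow(7, 2))))) = Mul(Add(4434, 4977), Add(Add(Mul(-1927, Rational(-1, 96)), Mul(-1592, Rational(1, 307))), Add(4, Mul(2, 49)))) = Mul(9411, Add(Add(Rational(1927, 96), Rational(-1592, 307)), Add(4, 98))) = Mul(9411, Add(Rational(438757, 29472), 102)) = Mul(9411, Rational(3444901, 29472)) = Rational(10806654437, 9824)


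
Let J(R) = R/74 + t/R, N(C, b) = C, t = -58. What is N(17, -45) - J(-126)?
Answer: 42523/2331 ≈ 18.242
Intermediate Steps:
J(R) = -58/R + R/74 (J(R) = R/74 - 58/R = -58/R + R/74)
N(17, -45) - J(-126) = 17 - (-58/(-126) + (1/74)*(-126)) = 17 - (-58*(-1/126) - 63/37) = 17 - (29/63 - 63/37) = 17 - 1*(-2896/2331) = 17 + 2896/2331 = 42523/2331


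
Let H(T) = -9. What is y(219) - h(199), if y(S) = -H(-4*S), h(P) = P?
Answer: -190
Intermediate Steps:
y(S) = 9 (y(S) = -1*(-9) = 9)
y(219) - h(199) = 9 - 1*199 = 9 - 199 = -190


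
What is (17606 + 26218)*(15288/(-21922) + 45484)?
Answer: 21848125643520/10961 ≈ 1.9933e+9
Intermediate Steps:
(17606 + 26218)*(15288/(-21922) + 45484) = 43824*(15288*(-1/21922) + 45484) = 43824*(-7644/10961 + 45484) = 43824*(498542480/10961) = 21848125643520/10961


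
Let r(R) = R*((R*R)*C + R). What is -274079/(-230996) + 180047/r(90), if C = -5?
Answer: 59700486143/52506834525 ≈ 1.1370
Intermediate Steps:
r(R) = R*(R - 5*R**2) (r(R) = R*((R*R)*(-5) + R) = R*(R**2*(-5) + R) = R*(-5*R**2 + R) = R*(R - 5*R**2))
-274079/(-230996) + 180047/r(90) = -274079/(-230996) + 180047/((90**2*(1 - 5*90))) = -274079*(-1/230996) + 180047/((8100*(1 - 450))) = 274079/230996 + 180047/((8100*(-449))) = 274079/230996 + 180047/(-3636900) = 274079/230996 + 180047*(-1/3636900) = 274079/230996 - 180047/3636900 = 59700486143/52506834525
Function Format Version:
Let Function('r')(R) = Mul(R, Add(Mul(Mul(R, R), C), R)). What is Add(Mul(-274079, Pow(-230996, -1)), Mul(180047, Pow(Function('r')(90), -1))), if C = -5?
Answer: Rational(59700486143, 52506834525) ≈ 1.1370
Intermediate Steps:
Function('r')(R) = Mul(R, Add(R, Mul(-5, Pow(R, 2)))) (Function('r')(R) = Mul(R, Add(Mul(Mul(R, R), -5), R)) = Mul(R, Add(Mul(Pow(R, 2), -5), R)) = Mul(R, Add(Mul(-5, Pow(R, 2)), R)) = Mul(R, Add(R, Mul(-5, Pow(R, 2)))))
Add(Mul(-274079, Pow(-230996, -1)), Mul(180047, Pow(Function('r')(90), -1))) = Add(Mul(-274079, Pow(-230996, -1)), Mul(180047, Pow(Mul(Pow(90, 2), Add(1, Mul(-5, 90))), -1))) = Add(Mul(-274079, Rational(-1, 230996)), Mul(180047, Pow(Mul(8100, Add(1, -450)), -1))) = Add(Rational(274079, 230996), Mul(180047, Pow(Mul(8100, -449), -1))) = Add(Rational(274079, 230996), Mul(180047, Pow(-3636900, -1))) = Add(Rational(274079, 230996), Mul(180047, Rational(-1, 3636900))) = Add(Rational(274079, 230996), Rational(-180047, 3636900)) = Rational(59700486143, 52506834525)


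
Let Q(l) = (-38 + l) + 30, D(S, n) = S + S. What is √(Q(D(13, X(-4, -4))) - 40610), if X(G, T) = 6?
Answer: 4*I*√2537 ≈ 201.47*I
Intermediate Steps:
D(S, n) = 2*S
Q(l) = -8 + l
√(Q(D(13, X(-4, -4))) - 40610) = √((-8 + 2*13) - 40610) = √((-8 + 26) - 40610) = √(18 - 40610) = √(-40592) = 4*I*√2537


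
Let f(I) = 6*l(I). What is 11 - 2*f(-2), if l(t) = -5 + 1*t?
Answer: 95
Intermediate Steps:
l(t) = -5 + t
f(I) = -30 + 6*I (f(I) = 6*(-5 + I) = -30 + 6*I)
11 - 2*f(-2) = 11 - 2*(-30 + 6*(-2)) = 11 - 2*(-30 - 12) = 11 - 2*(-42) = 11 + 84 = 95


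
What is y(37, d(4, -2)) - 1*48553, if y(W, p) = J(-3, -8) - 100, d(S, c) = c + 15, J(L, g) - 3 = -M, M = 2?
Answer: -48652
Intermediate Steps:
J(L, g) = 1 (J(L, g) = 3 - 1*2 = 3 - 2 = 1)
d(S, c) = 15 + c
y(W, p) = -99 (y(W, p) = 1 - 100 = -99)
y(37, d(4, -2)) - 1*48553 = -99 - 1*48553 = -99 - 48553 = -48652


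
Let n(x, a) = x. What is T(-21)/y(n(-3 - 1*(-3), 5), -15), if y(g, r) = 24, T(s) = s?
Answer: -7/8 ≈ -0.87500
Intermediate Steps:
T(-21)/y(n(-3 - 1*(-3), 5), -15) = -21/24 = -21*1/24 = -7/8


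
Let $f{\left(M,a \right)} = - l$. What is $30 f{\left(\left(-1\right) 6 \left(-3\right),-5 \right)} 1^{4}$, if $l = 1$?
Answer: $-30$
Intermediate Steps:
$f{\left(M,a \right)} = -1$ ($f{\left(M,a \right)} = \left(-1\right) 1 = -1$)
$30 f{\left(\left(-1\right) 6 \left(-3\right),-5 \right)} 1^{4} = 30 \left(-1\right) 1^{4} = \left(-30\right) 1 = -30$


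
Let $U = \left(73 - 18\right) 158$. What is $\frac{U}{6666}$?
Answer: $\frac{395}{303} \approx 1.3036$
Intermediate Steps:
$U = 8690$ ($U = 55 \cdot 158 = 8690$)
$\frac{U}{6666} = \frac{8690}{6666} = 8690 \cdot \frac{1}{6666} = \frac{395}{303}$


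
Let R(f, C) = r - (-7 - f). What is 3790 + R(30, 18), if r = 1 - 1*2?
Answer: 3826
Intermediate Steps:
r = -1 (r = 1 - 2 = -1)
R(f, C) = 6 + f (R(f, C) = -1 - (-7 - f) = -1 + (7 + f) = 6 + f)
3790 + R(30, 18) = 3790 + (6 + 30) = 3790 + 36 = 3826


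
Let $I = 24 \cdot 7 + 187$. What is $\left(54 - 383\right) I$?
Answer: $-116795$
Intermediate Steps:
$I = 355$ ($I = 168 + 187 = 355$)
$\left(54 - 383\right) I = \left(54 - 383\right) 355 = \left(-329\right) 355 = -116795$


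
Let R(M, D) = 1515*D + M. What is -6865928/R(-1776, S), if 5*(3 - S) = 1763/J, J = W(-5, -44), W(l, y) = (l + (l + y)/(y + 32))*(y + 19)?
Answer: 1888130200/5648793 ≈ 334.25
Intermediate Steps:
W(l, y) = (19 + y)*(l + (l + y)/(32 + y)) (W(l, y) = (l + (l + y)/(32 + y))*(19 + y) = (19 + y)*(l + (l + y)/(32 + y)))
J = 275/12 (J = ((-44)² + 19*(-44) + 627*(-5) - 5*(-44)² + 52*(-5)*(-44))/(32 - 44) = (1936 - 836 - 3135 - 5*1936 + 11440)/(-12) = -(1936 - 836 - 3135 - 9680 + 11440)/12 = -1/12*(-275) = 275/12 ≈ 22.917)
S = -17031/1375 (S = 3 - 1763/(5*275/12) = 3 - 1763*12/(5*275) = 3 - ⅕*21156/275 = 3 - 21156/1375 = -17031/1375 ≈ -12.386)
R(M, D) = M + 1515*D
-6865928/R(-1776, S) = -6865928/(-1776 + 1515*(-17031/1375)) = -6865928/(-1776 - 5160393/275) = -6865928/(-5648793/275) = -6865928*(-275/5648793) = 1888130200/5648793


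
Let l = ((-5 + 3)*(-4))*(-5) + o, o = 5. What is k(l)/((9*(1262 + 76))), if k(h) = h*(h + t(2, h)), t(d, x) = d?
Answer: 385/4014 ≈ 0.095914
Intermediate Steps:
l = -35 (l = ((-5 + 3)*(-4))*(-5) + 5 = -2*(-4)*(-5) + 5 = 8*(-5) + 5 = -40 + 5 = -35)
k(h) = h*(2 + h) (k(h) = h*(h + 2) = h*(2 + h))
k(l)/((9*(1262 + 76))) = (-35*(2 - 35))/((9*(1262 + 76))) = (-35*(-33))/((9*1338)) = 1155/12042 = 1155*(1/12042) = 385/4014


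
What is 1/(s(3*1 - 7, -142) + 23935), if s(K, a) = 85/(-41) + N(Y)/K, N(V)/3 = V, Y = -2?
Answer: 82/1962623 ≈ 4.1781e-5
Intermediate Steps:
N(V) = 3*V
s(K, a) = -85/41 - 6/K (s(K, a) = 85/(-41) + (3*(-2))/K = 85*(-1/41) - 6/K = -85/41 - 6/K)
1/(s(3*1 - 7, -142) + 23935) = 1/((-85/41 - 6/(3*1 - 7)) + 23935) = 1/((-85/41 - 6/(3 - 7)) + 23935) = 1/((-85/41 - 6/(-4)) + 23935) = 1/((-85/41 - 6*(-¼)) + 23935) = 1/((-85/41 + 3/2) + 23935) = 1/(-47/82 + 23935) = 1/(1962623/82) = 82/1962623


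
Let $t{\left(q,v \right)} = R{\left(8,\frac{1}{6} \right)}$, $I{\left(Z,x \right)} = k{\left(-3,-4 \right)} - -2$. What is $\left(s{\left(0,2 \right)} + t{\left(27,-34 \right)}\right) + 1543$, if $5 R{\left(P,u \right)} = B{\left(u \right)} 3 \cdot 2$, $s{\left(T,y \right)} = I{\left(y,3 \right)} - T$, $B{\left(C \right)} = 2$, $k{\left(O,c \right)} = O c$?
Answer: $\frac{7797}{5} \approx 1559.4$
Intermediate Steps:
$I{\left(Z,x \right)} = 14$ ($I{\left(Z,x \right)} = \left(-3\right) \left(-4\right) - -2 = 12 + 2 = 14$)
$s{\left(T,y \right)} = 14 - T$
$R{\left(P,u \right)} = \frac{12}{5}$ ($R{\left(P,u \right)} = \frac{2 \cdot 3 \cdot 2}{5} = \frac{6 \cdot 2}{5} = \frac{1}{5} \cdot 12 = \frac{12}{5}$)
$t{\left(q,v \right)} = \frac{12}{5}$
$\left(s{\left(0,2 \right)} + t{\left(27,-34 \right)}\right) + 1543 = \left(\left(14 - 0\right) + \frac{12}{5}\right) + 1543 = \left(\left(14 + 0\right) + \frac{12}{5}\right) + 1543 = \left(14 + \frac{12}{5}\right) + 1543 = \frac{82}{5} + 1543 = \frac{7797}{5}$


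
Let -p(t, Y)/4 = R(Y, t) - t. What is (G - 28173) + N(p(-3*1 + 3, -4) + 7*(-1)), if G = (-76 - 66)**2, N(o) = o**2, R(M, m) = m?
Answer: -7960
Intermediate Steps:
p(t, Y) = 0 (p(t, Y) = -4*(t - t) = -4*0 = 0)
G = 20164 (G = (-142)**2 = 20164)
(G - 28173) + N(p(-3*1 + 3, -4) + 7*(-1)) = (20164 - 28173) + (0 + 7*(-1))**2 = -8009 + (0 - 7)**2 = -8009 + (-7)**2 = -8009 + 49 = -7960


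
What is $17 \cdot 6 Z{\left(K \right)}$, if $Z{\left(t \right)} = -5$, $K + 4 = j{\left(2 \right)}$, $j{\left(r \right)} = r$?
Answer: $-510$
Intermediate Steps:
$K = -2$ ($K = -4 + 2 = -2$)
$17 \cdot 6 Z{\left(K \right)} = 17 \cdot 6 \left(-5\right) = 17 \left(-30\right) = -510$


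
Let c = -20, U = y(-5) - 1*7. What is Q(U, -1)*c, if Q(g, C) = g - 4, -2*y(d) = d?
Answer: 170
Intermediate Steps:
y(d) = -d/2
U = -9/2 (U = -½*(-5) - 1*7 = 5/2 - 7 = -9/2 ≈ -4.5000)
Q(g, C) = -4 + g
Q(U, -1)*c = (-4 - 9/2)*(-20) = -17/2*(-20) = 170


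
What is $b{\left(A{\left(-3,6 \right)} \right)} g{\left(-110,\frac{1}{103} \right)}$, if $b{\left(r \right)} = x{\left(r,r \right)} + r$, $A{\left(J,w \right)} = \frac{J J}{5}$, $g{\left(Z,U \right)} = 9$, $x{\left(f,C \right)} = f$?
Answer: $\frac{162}{5} \approx 32.4$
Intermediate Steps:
$A{\left(J,w \right)} = \frac{J^{2}}{5}$ ($A{\left(J,w \right)} = J^{2} \cdot \frac{1}{5} = \frac{J^{2}}{5}$)
$b{\left(r \right)} = 2 r$ ($b{\left(r \right)} = r + r = 2 r$)
$b{\left(A{\left(-3,6 \right)} \right)} g{\left(-110,\frac{1}{103} \right)} = 2 \frac{\left(-3\right)^{2}}{5} \cdot 9 = 2 \cdot \frac{1}{5} \cdot 9 \cdot 9 = 2 \cdot \frac{9}{5} \cdot 9 = \frac{18}{5} \cdot 9 = \frac{162}{5}$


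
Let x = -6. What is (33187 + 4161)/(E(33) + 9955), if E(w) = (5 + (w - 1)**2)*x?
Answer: 37348/3781 ≈ 9.8778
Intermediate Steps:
E(w) = -30 - 6*(-1 + w)**2 (E(w) = (5 + (w - 1)**2)*(-6) = (5 + (-1 + w)**2)*(-6) = -30 - 6*(-1 + w)**2)
(33187 + 4161)/(E(33) + 9955) = (33187 + 4161)/((-30 - 6*(-1 + 33)**2) + 9955) = 37348/((-30 - 6*32**2) + 9955) = 37348/((-30 - 6*1024) + 9955) = 37348/((-30 - 6144) + 9955) = 37348/(-6174 + 9955) = 37348/3781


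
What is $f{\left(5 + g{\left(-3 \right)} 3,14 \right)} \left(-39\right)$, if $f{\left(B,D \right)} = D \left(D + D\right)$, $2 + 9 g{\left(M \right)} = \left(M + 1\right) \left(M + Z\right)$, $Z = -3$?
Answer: $-15288$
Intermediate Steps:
$g{\left(M \right)} = - \frac{2}{9} + \frac{\left(1 + M\right) \left(-3 + M\right)}{9}$ ($g{\left(M \right)} = - \frac{2}{9} + \frac{\left(M + 1\right) \left(M - 3\right)}{9} = - \frac{2}{9} + \frac{\left(1 + M\right) \left(-3 + M\right)}{9}$)
$f{\left(B,D \right)} = 2 D^{2}$ ($f{\left(B,D \right)} = D 2 D = 2 D^{2}$)
$f{\left(5 + g{\left(-3 \right)} 3,14 \right)} \left(-39\right) = 2 \cdot 14^{2} \left(-39\right) = 2 \cdot 196 \left(-39\right) = 392 \left(-39\right) = -15288$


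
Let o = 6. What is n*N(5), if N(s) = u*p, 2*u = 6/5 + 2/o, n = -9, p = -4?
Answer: 138/5 ≈ 27.600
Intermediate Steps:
u = 23/30 (u = (6/5 + 2/6)/2 = (6*(1/5) + 2*(1/6))/2 = (6/5 + 1/3)/2 = (1/2)*(23/15) = 23/30 ≈ 0.76667)
N(s) = -46/15 (N(s) = (23/30)*(-4) = -46/15)
n*N(5) = -9*(-46/15) = 138/5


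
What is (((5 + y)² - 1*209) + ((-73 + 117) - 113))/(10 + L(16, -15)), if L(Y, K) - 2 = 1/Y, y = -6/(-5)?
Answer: -95824/4825 ≈ -19.860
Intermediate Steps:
y = 6/5 (y = -6*(-⅕) = 6/5 ≈ 1.2000)
L(Y, K) = 2 + 1/Y
(((5 + y)² - 1*209) + ((-73 + 117) - 113))/(10 + L(16, -15)) = (((5 + 6/5)² - 1*209) + ((-73 + 117) - 113))/(10 + (2 + 1/16)) = (((31/5)² - 209) + (44 - 113))/(10 + (2 + 1/16)) = ((961/25 - 209) - 69)/(10 + 33/16) = (-4264/25 - 69)/(193/16) = -5989/25*16/193 = -95824/4825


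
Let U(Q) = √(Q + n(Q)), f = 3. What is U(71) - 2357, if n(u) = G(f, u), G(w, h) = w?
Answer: -2357 + √74 ≈ -2348.4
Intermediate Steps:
n(u) = 3
U(Q) = √(3 + Q) (U(Q) = √(Q + 3) = √(3 + Q))
U(71) - 2357 = √(3 + 71) - 2357 = √74 - 2357 = -2357 + √74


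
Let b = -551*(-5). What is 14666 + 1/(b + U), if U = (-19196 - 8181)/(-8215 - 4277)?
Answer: 505138659934/34442837 ≈ 14666.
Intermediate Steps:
U = 27377/12492 (U = -27377/(-12492) = -27377*(-1/12492) = 27377/12492 ≈ 2.1916)
b = 2755
14666 + 1/(b + U) = 14666 + 1/(2755 + 27377/12492) = 14666 + 1/(34442837/12492) = 14666 + 12492/34442837 = 505138659934/34442837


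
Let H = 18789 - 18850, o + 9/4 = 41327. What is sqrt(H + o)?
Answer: sqrt(165055)/2 ≈ 203.13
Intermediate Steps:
o = 165299/4 (o = -9/4 + 41327 = 165299/4 ≈ 41325.)
H = -61
sqrt(H + o) = sqrt(-61 + 165299/4) = sqrt(165055/4) = sqrt(165055)/2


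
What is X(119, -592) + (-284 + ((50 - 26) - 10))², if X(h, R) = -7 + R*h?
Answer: 2445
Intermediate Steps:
X(119, -592) + (-284 + ((50 - 26) - 10))² = (-7 - 592*119) + (-284 + ((50 - 26) - 10))² = (-7 - 70448) + (-284 + (24 - 10))² = -70455 + (-284 + 14)² = -70455 + (-270)² = -70455 + 72900 = 2445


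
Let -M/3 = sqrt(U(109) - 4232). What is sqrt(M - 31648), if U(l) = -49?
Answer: sqrt(-31648 - 3*I*sqrt(4281)) ≈ 0.5517 - 177.9*I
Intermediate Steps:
M = -3*I*sqrt(4281) (M = -3*sqrt(-49 - 4232) = -3*I*sqrt(4281) ≈ -196.29*I)
sqrt(M - 31648) = sqrt(-3*I*sqrt(4281) - 31648) = sqrt(-31648 - 3*I*sqrt(4281))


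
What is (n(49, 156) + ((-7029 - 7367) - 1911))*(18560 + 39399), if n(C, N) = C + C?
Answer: -939457431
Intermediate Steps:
n(C, N) = 2*C
(n(49, 156) + ((-7029 - 7367) - 1911))*(18560 + 39399) = (2*49 + ((-7029 - 7367) - 1911))*(18560 + 39399) = (98 + (-14396 - 1911))*57959 = (98 - 16307)*57959 = -16209*57959 = -939457431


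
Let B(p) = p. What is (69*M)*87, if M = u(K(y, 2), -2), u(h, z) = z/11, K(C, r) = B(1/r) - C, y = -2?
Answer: -12006/11 ≈ -1091.5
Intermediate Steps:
K(C, r) = 1/r - C
u(h, z) = z/11 (u(h, z) = z*(1/11) = z/11)
M = -2/11 (M = (1/11)*(-2) = -2/11 ≈ -0.18182)
(69*M)*87 = (69*(-2/11))*87 = -138/11*87 = -12006/11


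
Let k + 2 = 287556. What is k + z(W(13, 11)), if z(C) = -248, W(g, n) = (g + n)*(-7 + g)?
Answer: 287306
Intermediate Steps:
W(g, n) = (-7 + g)*(g + n)
k = 287554 (k = -2 + 287556 = 287554)
k + z(W(13, 11)) = 287554 - 248 = 287306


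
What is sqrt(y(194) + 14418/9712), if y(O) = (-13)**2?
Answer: sqrt(1005037822)/2428 ≈ 13.057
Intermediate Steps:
y(O) = 169
sqrt(y(194) + 14418/9712) = sqrt(169 + 14418/9712) = sqrt(169 + 14418*(1/9712)) = sqrt(169 + 7209/4856) = sqrt(827873/4856) = sqrt(1005037822)/2428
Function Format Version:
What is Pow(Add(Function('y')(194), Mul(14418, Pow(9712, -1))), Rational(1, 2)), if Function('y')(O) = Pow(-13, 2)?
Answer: Mul(Rational(1, 2428), Pow(1005037822, Rational(1, 2))) ≈ 13.057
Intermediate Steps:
Function('y')(O) = 169
Pow(Add(Function('y')(194), Mul(14418, Pow(9712, -1))), Rational(1, 2)) = Pow(Add(169, Mul(14418, Pow(9712, -1))), Rational(1, 2)) = Pow(Add(169, Mul(14418, Rational(1, 9712))), Rational(1, 2)) = Pow(Add(169, Rational(7209, 4856)), Rational(1, 2)) = Pow(Rational(827873, 4856), Rational(1, 2)) = Mul(Rational(1, 2428), Pow(1005037822, Rational(1, 2)))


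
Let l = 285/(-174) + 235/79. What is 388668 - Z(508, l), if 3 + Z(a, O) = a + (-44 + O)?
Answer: 1778758349/4582 ≈ 3.8821e+5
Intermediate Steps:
l = 6125/4582 (l = 285*(-1/174) + 235*(1/79) = -95/58 + 235/79 = 6125/4582 ≈ 1.3368)
Z(a, O) = -47 + O + a (Z(a, O) = -3 + (a + (-44 + O)) = -3 + (-44 + O + a) = -47 + O + a)
388668 - Z(508, l) = 388668 - (-47 + 6125/4582 + 508) = 388668 - 1*2118427/4582 = 388668 - 2118427/4582 = 1778758349/4582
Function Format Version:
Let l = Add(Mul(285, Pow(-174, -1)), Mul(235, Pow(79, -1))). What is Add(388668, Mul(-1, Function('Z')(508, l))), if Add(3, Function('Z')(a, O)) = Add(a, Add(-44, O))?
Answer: Rational(1778758349, 4582) ≈ 3.8821e+5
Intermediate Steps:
l = Rational(6125, 4582) (l = Add(Mul(285, Rational(-1, 174)), Mul(235, Rational(1, 79))) = Add(Rational(-95, 58), Rational(235, 79)) = Rational(6125, 4582) ≈ 1.3368)
Function('Z')(a, O) = Add(-47, O, a) (Function('Z')(a, O) = Add(-3, Add(a, Add(-44, O))) = Add(-3, Add(-44, O, a)) = Add(-47, O, a))
Add(388668, Mul(-1, Function('Z')(508, l))) = Add(388668, Mul(-1, Add(-47, Rational(6125, 4582), 508))) = Add(388668, Mul(-1, Rational(2118427, 4582))) = Add(388668, Rational(-2118427, 4582)) = Rational(1778758349, 4582)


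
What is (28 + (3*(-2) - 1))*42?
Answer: 882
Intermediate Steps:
(28 + (3*(-2) - 1))*42 = (28 + (-6 - 1))*42 = (28 - 7)*42 = 21*42 = 882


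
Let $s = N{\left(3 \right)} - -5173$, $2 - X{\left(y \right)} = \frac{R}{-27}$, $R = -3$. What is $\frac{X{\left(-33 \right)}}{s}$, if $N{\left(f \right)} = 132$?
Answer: $\frac{17}{47745} \approx 0.00035606$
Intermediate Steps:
$X{\left(y \right)} = \frac{17}{9}$ ($X{\left(y \right)} = 2 - - \frac{3}{-27} = 2 - \left(-3\right) \left(- \frac{1}{27}\right) = 2 - \frac{1}{9} = \frac{17}{9}$)
$s = 5305$ ($s = 132 - -5173 = 132 + 5173 = 5305$)
$\frac{X{\left(-33 \right)}}{s} = \frac{17}{9 \cdot 5305} = \frac{17}{9} \cdot \frac{1}{5305} = \frac{17}{47745}$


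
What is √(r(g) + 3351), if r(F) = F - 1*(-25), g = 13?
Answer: √3389 ≈ 58.215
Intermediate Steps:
r(F) = 25 + F (r(F) = F + 25 = 25 + F)
√(r(g) + 3351) = √((25 + 13) + 3351) = √(38 + 3351) = √3389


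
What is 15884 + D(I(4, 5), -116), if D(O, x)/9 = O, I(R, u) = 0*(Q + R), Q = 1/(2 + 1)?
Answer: 15884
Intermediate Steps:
Q = ⅓ (Q = 1/3 = ⅓ ≈ 0.33333)
I(R, u) = 0 (I(R, u) = 0*(⅓ + R) = 0)
D(O, x) = 9*O
15884 + D(I(4, 5), -116) = 15884 + 9*0 = 15884 + 0 = 15884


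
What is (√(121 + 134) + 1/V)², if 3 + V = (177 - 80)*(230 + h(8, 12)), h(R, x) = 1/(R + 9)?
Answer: 36689560103569/143880627856 + 17*√255/189658 ≈ 255.00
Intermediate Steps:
h(R, x) = 1/(9 + R)
V = 379316/17 (V = -3 + (177 - 80)*(230 + 1/(9 + 8)) = -3 + 97*(230 + 1/17) = -3 + 97*(3911/17) = -3 + 379367/17 = 379316/17 ≈ 22313.)
(√(121 + 134) + 1/V)² = (√(121 + 134) + 1/(379316/17))² = (√255 + 17/379316)² = (17/379316 + √255)²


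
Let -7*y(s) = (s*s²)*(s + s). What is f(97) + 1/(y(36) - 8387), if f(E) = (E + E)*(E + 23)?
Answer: 79569666473/3417941 ≈ 23280.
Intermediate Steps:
f(E) = 2*E*(23 + E) (f(E) = (2*E)*(23 + E) = 2*E*(23 + E))
y(s) = -2*s⁴/7 (y(s) = -s*s²*(s + s)/7 = -s³*2*s/7 = -2*s⁴/7)
f(97) + 1/(y(36) - 8387) = 2*97*(23 + 97) + 1/(-2/7*36⁴ - 8387) = 2*97*120 + 1/(-2/7*1679616 - 8387) = 23280 + 1/(-3359232/7 - 8387) = 23280 + 1/(-3417941/7) = 23280 - 7/3417941 = 79569666473/3417941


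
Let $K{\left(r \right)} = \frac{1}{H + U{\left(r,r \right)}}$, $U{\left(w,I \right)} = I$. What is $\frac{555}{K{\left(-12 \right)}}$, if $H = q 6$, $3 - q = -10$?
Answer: $36630$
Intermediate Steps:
$q = 13$ ($q = 3 - -10 = 3 + 10 = 13$)
$H = 78$ ($H = 13 \cdot 6 = 78$)
$K{\left(r \right)} = \frac{1}{78 + r}$
$\frac{555}{K{\left(-12 \right)}} = \frac{555}{\frac{1}{78 - 12}} = \frac{555}{\frac{1}{66}} = 555 \frac{1}{\frac{1}{66}} = 555 \cdot 66 = 36630$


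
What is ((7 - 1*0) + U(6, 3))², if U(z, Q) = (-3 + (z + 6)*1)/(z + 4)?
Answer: 6241/100 ≈ 62.410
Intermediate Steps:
U(z, Q) = (3 + z)/(4 + z) (U(z, Q) = (-3 + (6 + z)*1)/(4 + z) = (-3 + (6 + z))/(4 + z) = (3 + z)/(4 + z))
((7 - 1*0) + U(6, 3))² = ((7 - 1*0) + (3 + 6)/(4 + 6))² = ((7 + 0) + 9/10)² = (7 + (⅒)*9)² = (7 + 9/10)² = (79/10)² = 6241/100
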